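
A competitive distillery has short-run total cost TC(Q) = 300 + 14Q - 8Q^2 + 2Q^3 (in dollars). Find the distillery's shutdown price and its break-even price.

Shutdown price = min AVC. AVC = 14 - 8Q + 2Q^2, with vertex at Q = 2 and minimum $6.
ATC = 300/Q + 14 - 8Q + 2Q^2. Setting dATC/dQ = −300/Q^2 − 8 + 4Q = 0 gives Q = 5 (since 4·5^3 − 8·5^2 = 300).
min ATC = 300/5 + 14 − 8·5 + 2·5^2 = $84. That is the break-even price.
Between these two prices the firm operates at a loss; above $84 it earns a profit.

Shutdown price = $6; break-even price = $84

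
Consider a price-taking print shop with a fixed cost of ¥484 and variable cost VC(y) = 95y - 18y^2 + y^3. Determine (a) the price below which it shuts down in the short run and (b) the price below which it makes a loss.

Shutdown price = ¥14; break-even price = ¥62

AVC = 95 - 18y + y^2; minimized at y = 9, giving min AVC = ¥14. That is the shutdown price.
ATC = 484/y + 95 - 18y + y^2. Setting dATC/dy = −484/y^2 − 18 + 2y = 0 gives y = 11 (since 2·11^3 − 18·11^2 = 484).
min ATC = 484/11 + 95 − 18·11 + 11^2 = ¥62. That is the break-even price.
For ¥14 ≤ P < ¥62 the firm produces at a loss; below ¥14 it shuts down.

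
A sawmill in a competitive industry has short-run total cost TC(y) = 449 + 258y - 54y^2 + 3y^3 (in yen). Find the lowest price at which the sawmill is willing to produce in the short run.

¥15 per unit

The shutdown price is the minimum of AVC. VC = 258y - 54y^2 + 3y^3, so AVC = 258 - 54y + 3y^2.
dAVC/dy = -54 + 6y = 0 gives y = 9. min AVC = 258 - 54·9 + 3·9^2 = 15.
So the shutdown price is ¥15.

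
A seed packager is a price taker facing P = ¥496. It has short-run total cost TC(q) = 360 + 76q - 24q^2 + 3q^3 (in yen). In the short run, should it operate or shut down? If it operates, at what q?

From TC, MC = TC'(q) = 76 - 48q + 9q^2 and AVC = VC/q = 76 - 24q + 3q^2.
AVC hits its minimum where MC = AVC, at q = 4, giving min AVC = 76 - 24·4 + 3·4^2 = ¥28.
P = ¥496 exceeds min AVC = ¥28, so the firm stays open.
P = MC gives -420 - 48q + 9q^2 = 0, with roots -14/3 and 10. Take the larger (rising MC): q* = 10.
Check: AVC at q = 10 is ¥136 ≤ P, so revenue covers variable cost.
Profit = P·q − TC = 496·10 − 1720 = ¥3240.

Produce at q = 10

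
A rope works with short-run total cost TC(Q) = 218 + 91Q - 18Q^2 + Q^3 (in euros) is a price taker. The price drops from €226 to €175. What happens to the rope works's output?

MC = 91 - 36Q + 3Q^2; the shutdown threshold is min AVC = €10 (at Q = 9).
At P = €226 ≥ min AVC, set P = MC on the rising branch: Q = 15.
At P = €175 ≥ min AVC, set P = MC: Q = 14. The firm stays open but cuts output.

Output falls from 15 to 14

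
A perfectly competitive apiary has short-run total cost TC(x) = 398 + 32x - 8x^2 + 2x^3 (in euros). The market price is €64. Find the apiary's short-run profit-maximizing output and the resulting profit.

AVC = 32 - 8x + 2x^2 has its minimum €24 at x = 2; price €64 clears that bar, so the firm operates.
MC = 32 - 16x + 6x^2. Setting P = MC and taking the root on the rising branch gives x* = 4.
TR = 64·4 = 256. TC = 398 + 128 = 526. Profit = 256 − 526 = -€270.
That loss of €270 beats the €398 the firm would lose by shutting down; producing recovers €128 of fixed cost.

Profit = -€270 at x = 4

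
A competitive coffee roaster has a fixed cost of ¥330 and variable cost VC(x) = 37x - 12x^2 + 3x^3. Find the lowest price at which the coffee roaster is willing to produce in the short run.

Short-run supply begins at min AVC. From VC = 37x - 12x^2 + 3x^3, AVC = 37 - 12x + 3x^2.
At the minimum of AVC, MC = AVC. MC = 37 - 24x + 9x^2; setting MC = AVC gives 6x^2 - 12x = 0, so x = 2. min AVC = 25.
So the shutdown price is ¥25.

¥25 per unit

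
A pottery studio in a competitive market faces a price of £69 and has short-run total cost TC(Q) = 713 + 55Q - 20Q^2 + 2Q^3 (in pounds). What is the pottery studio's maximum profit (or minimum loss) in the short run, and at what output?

Profit = -£321 at Q = 7

AVC = 55 - 20Q + 2Q^2; min AVC = £5 at Q = 5. Since P = £69 ≥ min AVC, the firm produces.
With MC = 55 - 40Q + 6Q^2, P = MC on the upward-sloping part at Q* = 7.
TR = 69·7 = 483. TC = 713 + 91 = 804. Profit = 483 − 804 = -£321.
Shutting down would mean losing the fixed cost of £713, so operating at a loss of £321 is better by £392.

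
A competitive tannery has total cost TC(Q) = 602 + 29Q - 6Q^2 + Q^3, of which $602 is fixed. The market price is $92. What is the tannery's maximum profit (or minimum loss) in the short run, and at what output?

Profit = -$210 at Q = 7

AVC = 29 - 6Q + Q^2 has its minimum $20 at Q = 3; price $92 clears that bar, so the firm operates.
MC = 29 - 12Q + 3Q^2. Setting P = MC and taking the root on the rising branch gives Q* = 7.
TR = 92·7 = 644. TC = 602 + 252 = 854. Profit = 644 − 854 = -$210.
Shutting down would mean losing the fixed cost of $602, so operating at a loss of $210 is better by $392.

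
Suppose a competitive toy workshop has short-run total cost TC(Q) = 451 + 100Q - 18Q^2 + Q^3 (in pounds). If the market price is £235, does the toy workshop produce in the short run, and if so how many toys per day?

Produce at Q = 15

From TC, MC = TC'(Q) = 100 - 36Q + 3Q^2 and AVC = VC/Q = 100 - 18Q + Q^2.
AVC is minimized where dAVC/dQ = -18 + 2Q = 0, at Q = 9; min AVC = 100 - 18·9 + 9^2 = £19.
Because £235 ≥ £19, revenue can cover variable cost; the firm operates.
Set P = MC: 235 = 100 - 36Q + 3Q^2 → -135 - 36Q + 3Q^2 = 0. The roots are Q = -3 and Q = 15; the profit-maximizing output is on the rising part of MC, so Q* = 15.
Check: AVC at Q = 15 is £55 ≤ P, so revenue covers variable cost.
Profit = P·Q − TC = 235·15 − 1276 = £2249.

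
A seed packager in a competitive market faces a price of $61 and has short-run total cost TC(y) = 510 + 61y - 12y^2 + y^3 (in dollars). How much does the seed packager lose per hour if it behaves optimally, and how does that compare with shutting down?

Profit = -$254 at y = 8

AVC = 61 - 12y + y^2; min AVC = $25 at y = 6. Since P = $61 ≥ min AVC, the firm produces.
With MC = 61 - 24y + 3y^2, P = MC on the upward-sloping part at y* = 8.
TR = 61·8 = 488. TC = 510 + 232 = 742. Profit = 488 − 742 = -$254.
By producing, the firm covers all variable cost plus $256 of fixed cost; shutting down would lose the full $510.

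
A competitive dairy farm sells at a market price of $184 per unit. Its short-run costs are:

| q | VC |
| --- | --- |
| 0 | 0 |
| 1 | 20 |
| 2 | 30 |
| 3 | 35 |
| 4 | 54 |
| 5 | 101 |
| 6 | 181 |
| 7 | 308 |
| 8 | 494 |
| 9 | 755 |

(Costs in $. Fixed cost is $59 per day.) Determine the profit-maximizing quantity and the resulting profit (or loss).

Tabulate TR − TC: q=0: -59; q=1: 105; q=2: 279; q=3: 458; q=4: 623; q=5: 760; q=6: 864; q=7: 921; q=8: 919; q=9: 842.
Profit is maximized at q = 7. AVC there is 308/7 = $44 ≤ P, so producing beats shutting down (which would give -$59).

q = 7; profit = $921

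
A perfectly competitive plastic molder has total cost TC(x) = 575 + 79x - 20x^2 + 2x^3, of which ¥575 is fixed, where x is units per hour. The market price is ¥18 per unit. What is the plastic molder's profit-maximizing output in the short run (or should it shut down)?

From TC, MC = TC'(x) = 79 - 40x + 6x^2 and AVC = VC/x = 79 - 20x + 2x^2.
AVC hits its minimum where MC = AVC, at x = 5, giving min AVC = 79 - 20·5 + 2·5^2 = ¥29.
With P < min AVC (¥18 < ¥29), every unit sold adds to the loss.
Best response: produce nothing and absorb the ¥575 fixed cost.

Shut down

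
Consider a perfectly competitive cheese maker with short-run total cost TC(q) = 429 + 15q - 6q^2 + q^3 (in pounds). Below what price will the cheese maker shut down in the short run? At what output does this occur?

The firm shuts down when price falls below the minimum of average variable cost. AVC = VC/q = 15 - 6q + q^2.
At the minimum of AVC, MC = AVC. MC = 15 - 12q + 3q^2; setting MC = AVC gives 2q^2 - 6q = 0, so q = 3. min AVC = 6.
For P < £6 the firm produces nothing.

£6 per unit, at q = 3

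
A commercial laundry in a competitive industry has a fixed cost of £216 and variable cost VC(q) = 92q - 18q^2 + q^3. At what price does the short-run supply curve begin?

£11 per unit

Short-run supply begins at min AVC. From VC = 92q - 18q^2 + q^3, AVC = 92 - 18q + q^2.
At the minimum of AVC, MC = AVC. MC = 92 - 36q + 3q^2; setting MC = AVC gives 2q^2 - 18q = 0, so q = 9. min AVC = 11.
For P < £11 the firm produces nothing.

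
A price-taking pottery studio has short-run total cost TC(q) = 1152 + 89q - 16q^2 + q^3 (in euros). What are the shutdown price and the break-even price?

Shutdown price = €25; break-even price = €137

Shutdown price = min AVC. AVC = 89 - 16q + q^2, with vertex at q = 8 and minimum €25.
ATC = 1152/q + 89 - 16q + q^2. Setting dATC/dq = −1152/q^2 − 16 + 2q = 0 gives q = 12 (since 2·12^3 − 16·12^2 = 1152).
min ATC = 1152/12 + 89 − 16·12 + 12^2 = €137. That is the break-even price.
For €25 ≤ P < €137 the firm produces at a loss; below €25 it shuts down.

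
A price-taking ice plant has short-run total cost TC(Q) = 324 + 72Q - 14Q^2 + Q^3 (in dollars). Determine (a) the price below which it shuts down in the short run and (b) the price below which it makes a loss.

AVC = 72 - 14Q + Q^2; minimized at Q = 7, giving min AVC = $23. That is the shutdown price.
ATC = 324/Q + 72 - 14Q + Q^2. Setting dATC/dQ = −324/Q^2 − 14 + 2Q = 0 gives Q = 9 (since 2·9^3 − 14·9^2 = 324).
min ATC = 324/9 + 72 − 14·9 + 9^2 = $63. That is the break-even price.
For $23 ≤ P < $63 the firm produces at a loss; below $23 it shuts down.

Shutdown price = $23; break-even price = $63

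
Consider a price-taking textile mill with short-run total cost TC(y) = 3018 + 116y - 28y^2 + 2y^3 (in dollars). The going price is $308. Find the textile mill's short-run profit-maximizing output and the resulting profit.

AVC = 116 - 28y + 2y^2 has its minimum $18 at y = 7; price $308 clears that bar, so the firm operates.
MC = 116 - 56y + 6y^2. Setting P = MC and taking the root on the rising branch gives y* = 12.
TR = 308·12 = 3696. TC = 3018 + 816 = 3834. Profit = 3696 − 3834 = -$138.
By producing, the firm covers all variable cost plus $2880 of fixed cost; shutting down would lose the full $3018.

Profit = -$138 at y = 12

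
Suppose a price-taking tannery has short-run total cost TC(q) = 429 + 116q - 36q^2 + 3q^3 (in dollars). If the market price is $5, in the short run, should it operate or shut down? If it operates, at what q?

Strip out fixed cost: VC = 116q - 36q^2 + 3q^3. Then AVC = 116 - 36q + 3q^2 and MC = 116 - 72q + 9q^2.
AVC hits its minimum where MC = AVC, at q = 6, giving min AVC = 116 - 36·6 + 3·6^2 = $8.
P = $5 lies below min AVC = $8; no output level covers variable cost.
The firm minimizes its loss by shutting down and losing only its fixed cost of $429.

Shut down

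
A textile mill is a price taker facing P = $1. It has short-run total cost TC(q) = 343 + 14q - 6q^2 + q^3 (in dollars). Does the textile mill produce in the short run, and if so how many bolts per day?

Strip out fixed cost: VC = 14q - 6q^2 + q^3. Then AVC = 14 - 6q + q^2 and MC = 14 - 12q + 3q^2.
AVC hits its minimum where MC = AVC, at q = 3, giving min AVC = 14 - 6·3 + 3^2 = $5.
Since P = $1 < min AVC = $5, price fails to cover variable cost at any output.
Shutting down limits the loss to fixed cost, $343.

Shut down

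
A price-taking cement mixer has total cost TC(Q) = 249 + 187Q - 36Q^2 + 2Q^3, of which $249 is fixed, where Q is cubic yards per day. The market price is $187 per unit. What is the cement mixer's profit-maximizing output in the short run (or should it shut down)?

Variable cost is VC = 187Q - 36Q^2 + 2Q^3, so AVC = VC/Q = 187 - 36Q + 2Q^2 and MC = dTC/dQ = 187 - 72Q + 6Q^2.
AVC is minimized where dAVC/dQ = -36 + 4Q = 0, at Q = 9; min AVC = 187 - 36·9 + 2·9^2 = $25.
P = $187 exceeds min AVC = $25, so the firm stays open.
P = MC gives -72Q + 6Q^2 = 0, with roots 0 and 12. Take the larger (rising MC): Q* = 12.
Check: AVC at Q = 12 is $43 ≤ P, so revenue covers variable cost.
Profit = P·Q − TC = 187·12 − 765 = $1479.

Produce at Q = 12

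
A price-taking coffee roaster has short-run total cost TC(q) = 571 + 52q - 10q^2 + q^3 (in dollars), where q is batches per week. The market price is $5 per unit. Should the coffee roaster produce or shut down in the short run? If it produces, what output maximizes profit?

Strip out fixed cost: VC = 52q - 10q^2 + q^3. Then AVC = 52 - 10q + q^2 and MC = 52 - 20q + 3q^2.
The AVC parabola has its vertex at q = 10/2 = 5, where AVC = 52 - 10·5 + 5^2 = $27.
With P < min AVC ($5 < $27), every unit sold adds to the loss.
The firm minimizes its loss by shutting down and losing only its fixed cost of $571.

Shut down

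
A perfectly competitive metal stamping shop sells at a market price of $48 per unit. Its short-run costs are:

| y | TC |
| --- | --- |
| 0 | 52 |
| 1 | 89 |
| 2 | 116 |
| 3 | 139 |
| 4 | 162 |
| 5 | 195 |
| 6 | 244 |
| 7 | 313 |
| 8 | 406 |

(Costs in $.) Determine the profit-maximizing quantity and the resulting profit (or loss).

y = 5; profit = $45

Compute π = P·y − TC at each output: y=0: -52; y=1: -41; y=2: -20; y=3: 5; y=4: 30; y=5: 45; y=6: 44; y=7: 23; y=8: -22.
Profit is maximized at y = 5. AVC there is 143/5 = $28.60 ≤ P, so producing beats shutting down (which would give -$52).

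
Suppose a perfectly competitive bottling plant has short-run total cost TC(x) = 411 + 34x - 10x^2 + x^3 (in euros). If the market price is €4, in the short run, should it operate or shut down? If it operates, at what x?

Strip out fixed cost: VC = 34x - 10x^2 + x^3. Then AVC = 34 - 10x + x^2 and MC = 34 - 20x + 3x^2.
AVC is minimized where dAVC/dx = -10 + 2x = 0, at x = 5; min AVC = 34 - 10·5 + 5^2 = €9.
Since P = €4 < min AVC = €9, price fails to cover variable cost at any output.
Best response: produce nothing and absorb the €411 fixed cost.

Shut down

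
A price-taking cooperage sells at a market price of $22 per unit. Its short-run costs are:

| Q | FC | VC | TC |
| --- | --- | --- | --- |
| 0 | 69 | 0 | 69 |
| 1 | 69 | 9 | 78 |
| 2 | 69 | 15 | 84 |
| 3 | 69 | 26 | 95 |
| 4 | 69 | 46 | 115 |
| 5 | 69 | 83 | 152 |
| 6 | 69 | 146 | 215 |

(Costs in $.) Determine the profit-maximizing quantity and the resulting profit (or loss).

Q = 4; profit = -$27

Tabulate TR − TC: Q=0: -69; Q=1: -56; Q=2: -40; Q=3: -29; Q=4: -27; Q=5: -42; Q=6: -83.
Profit is maximized at Q = 4. AVC there is 46/4 = $11.50 ≤ P, so producing beats shutting down (which would give -$69).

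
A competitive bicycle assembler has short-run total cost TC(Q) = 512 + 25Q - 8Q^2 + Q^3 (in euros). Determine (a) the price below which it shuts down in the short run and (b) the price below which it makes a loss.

Shutdown price = €9; break-even price = €89

AVC = 25 - 8Q + Q^2; minimized at Q = 4, giving min AVC = €9. That is the shutdown price.
ATC = 512/Q + 25 - 8Q + Q^2. Setting dATC/dQ = −512/Q^2 − 8 + 2Q = 0 gives Q = 8 (since 2·8^3 − 8·8^2 = 512).
min ATC = 512/8 + 25 − 8·8 + 8^2 = €89. That is the break-even price.
For €9 ≤ P < €89 the firm produces at a loss; below €9 it shuts down.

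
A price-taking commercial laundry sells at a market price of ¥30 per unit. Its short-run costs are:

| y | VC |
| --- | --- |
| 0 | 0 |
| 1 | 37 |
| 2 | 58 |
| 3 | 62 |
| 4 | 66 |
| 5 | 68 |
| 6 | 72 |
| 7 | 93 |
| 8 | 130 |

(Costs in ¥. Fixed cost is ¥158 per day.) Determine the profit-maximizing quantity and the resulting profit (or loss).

y = 7; profit = -¥41

Compute π = P·y − TC at each output: y=0: -158; y=1: -165; y=2: -156; y=3: -130; y=4: -104; y=5: -76; y=6: -50; y=7: -41; y=8: -48.
Profit is maximized at y = 7. AVC there is 93/7 = ¥13.29 ≤ P, so producing beats shutting down (which would give -¥158).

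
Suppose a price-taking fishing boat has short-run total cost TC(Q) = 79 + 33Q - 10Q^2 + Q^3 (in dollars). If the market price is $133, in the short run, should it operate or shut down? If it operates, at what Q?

From TC, MC = TC'(Q) = 33 - 20Q + 3Q^2 and AVC = VC/Q = 33 - 10Q + Q^2.
AVC is minimized where dAVC/dQ = -10 + 2Q = 0, at Q = 5; min AVC = 33 - 10·5 + 5^2 = $8.
P = $133 exceeds min AVC = $8, so the firm stays open.
Set P = MC: 133 = 33 - 20Q + 3Q^2 → -100 - 20Q + 3Q^2 = 0. The roots are Q = -10/3 and Q = 10; the profit-maximizing output is on the rising part of MC, so Q* = 10.
Check: AVC at Q = 10 is $33 ≤ P, so revenue covers variable cost.
Profit = P·Q − TC = 133·10 − 409 = $921.

Produce at Q = 10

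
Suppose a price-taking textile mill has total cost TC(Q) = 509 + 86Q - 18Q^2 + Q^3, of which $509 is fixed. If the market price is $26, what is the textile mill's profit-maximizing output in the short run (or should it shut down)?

Strip out fixed cost: VC = 86Q - 18Q^2 + Q^3. Then AVC = 86 - 18Q + Q^2 and MC = 86 - 36Q + 3Q^2.
AVC is minimized where dAVC/dQ = -18 + 2Q = 0, at Q = 9; min AVC = 86 - 18·9 + 9^2 = $5.
Because $26 ≥ $5, revenue can cover variable cost; the firm operates.
Set P = MC: 26 = 86 - 36Q + 3Q^2 → 60 - 36Q + 3Q^2 = 0. The roots are Q = 2 and Q = 10; the profit-maximizing output is on the rising part of MC, so Q* = 10.
Check: AVC at Q = 10 is $6 ≤ P, so revenue covers variable cost.
Profit = P·Q − TC = 26·10 − 569 = -$309, a loss, but smaller than the $509 fixed cost the firm would lose by shutting down.

Produce at Q = 10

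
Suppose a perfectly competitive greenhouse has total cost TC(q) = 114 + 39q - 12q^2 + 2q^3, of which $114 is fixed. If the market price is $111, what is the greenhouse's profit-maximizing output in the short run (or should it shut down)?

Variable cost is VC = 39q - 12q^2 + 2q^3, so AVC = VC/q = 39 - 12q + 2q^2 and MC = dTC/dq = 39 - 24q + 6q^2.
AVC is minimized where dAVC/dq = -12 + 4q = 0, at q = 3; min AVC = 39 - 12·3 + 2·3^2 = $21.
Since P = $111 ≥ min AVC = $21, price covers variable cost and the firm should produce.
P = MC gives -72 - 24q + 6q^2 = 0, with roots -2 and 6. Take the larger (rising MC): q* = 6.
Check: AVC at q = 6 is $39 ≤ P, so revenue covers variable cost.
Profit = P·q − TC = 111·6 − 348 = $318.

Produce at q = 6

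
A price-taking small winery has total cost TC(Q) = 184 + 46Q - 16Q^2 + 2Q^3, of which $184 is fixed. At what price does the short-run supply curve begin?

The firm shuts down when price falls below the minimum of average variable cost. AVC = VC/Q = 46 - 16Q + 2Q^2.
At the minimum of AVC, MC = AVC. MC = 46 - 32Q + 6Q^2; setting MC = AVC gives 4Q^2 - 16Q = 0, so Q = 4. min AVC = 14.
So the shutdown price is $14.

$14 per unit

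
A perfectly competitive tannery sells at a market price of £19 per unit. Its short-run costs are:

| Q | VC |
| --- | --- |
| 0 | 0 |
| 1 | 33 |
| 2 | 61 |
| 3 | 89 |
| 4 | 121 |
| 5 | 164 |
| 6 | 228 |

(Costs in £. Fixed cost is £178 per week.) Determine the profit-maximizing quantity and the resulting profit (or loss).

Tabulate TR − TC: Q=0: -178; Q=1: -192; Q=2: -201; Q=3: -210; Q=4: -223; Q=5: -247; Q=6: -292.
Profit is highest at Q = 0. Equivalently, the lowest AVC in the table is 89/3 ≈ £29.67 at Q = 3, and P = £19 falls below it — price never covers variable cost, so the firm shuts down and loses only its fixed cost.

Q = 0 (shut down); profit = -£178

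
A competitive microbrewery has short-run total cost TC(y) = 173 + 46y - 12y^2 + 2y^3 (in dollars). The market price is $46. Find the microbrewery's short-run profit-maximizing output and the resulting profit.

Profit = -$109 at y = 4

AVC = 46 - 12y + 2y^2 has its minimum $28 at y = 3; price $46 clears that bar, so the firm operates.
MC = 46 - 24y + 6y^2. Setting P = MC and taking the root on the rising branch gives y* = 4.
TR = 46·4 = 184. TC = 173 + 120 = 293. Profit = 184 − 293 = -$109.
By producing, the firm covers all variable cost plus $64 of fixed cost; shutting down would lose the full $173.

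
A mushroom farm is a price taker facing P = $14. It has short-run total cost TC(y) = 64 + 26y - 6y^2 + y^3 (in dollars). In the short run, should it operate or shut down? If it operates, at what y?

From TC, MC = TC'(y) = 26 - 12y + 3y^2 and AVC = VC/y = 26 - 6y + y^2.
The AVC parabola has its vertex at y = 6/2 = 3, where AVC = 26 - 6·3 + 3^2 = $17.
With P < min AVC ($14 < $17), every unit sold adds to the loss.
Shutting down limits the loss to fixed cost, $64.

Shut down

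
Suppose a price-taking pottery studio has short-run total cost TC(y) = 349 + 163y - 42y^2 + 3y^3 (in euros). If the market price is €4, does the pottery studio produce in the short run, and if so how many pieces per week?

From TC, MC = TC'(y) = 163 - 84y + 9y^2 and AVC = VC/y = 163 - 42y + 3y^2.
The AVC parabola has its vertex at y = 42/6 = 7, where AVC = 163 - 42·7 + 3·7^2 = €16.
Since P = €4 < min AVC = €16, price fails to cover variable cost at any output.
The firm minimizes its loss by shutting down and losing only its fixed cost of €349.

Shut down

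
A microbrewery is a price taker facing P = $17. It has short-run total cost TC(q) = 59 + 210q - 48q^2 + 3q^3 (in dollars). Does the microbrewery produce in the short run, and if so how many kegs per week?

From TC, MC = TC'(q) = 210 - 96q + 9q^2 and AVC = VC/q = 210 - 48q + 3q^2.
AVC hits its minimum where MC = AVC, at q = 8, giving min AVC = 210 - 48·8 + 3·8^2 = $18.
Since P = $17 < min AVC = $18, price fails to cover variable cost at any output.
The firm minimizes its loss by shutting down and losing only its fixed cost of $59.

Shut down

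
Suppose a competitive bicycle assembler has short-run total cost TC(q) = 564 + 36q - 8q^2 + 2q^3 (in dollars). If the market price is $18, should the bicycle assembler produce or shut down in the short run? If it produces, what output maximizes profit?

Shut down

Strip out fixed cost: VC = 36q - 8q^2 + 2q^3. Then AVC = 36 - 8q + 2q^2 and MC = 36 - 16q + 6q^2.
The AVC parabola has its vertex at q = 8/4 = 2, where AVC = 36 - 8·2 + 2·2^2 = $28.
With P < min AVC ($18 < $28), every unit sold adds to the loss.
The firm minimizes its loss by shutting down and losing only its fixed cost of $564.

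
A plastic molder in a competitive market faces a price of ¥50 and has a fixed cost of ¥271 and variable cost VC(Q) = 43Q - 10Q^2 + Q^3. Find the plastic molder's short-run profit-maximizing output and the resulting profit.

Profit = -¥75 at Q = 7

AVC = 43 - 10Q + Q^2; min AVC = ¥18 at Q = 5. Since P = ¥50 ≥ min AVC, the firm produces.
With MC = 43 - 20Q + 3Q^2, P = MC on the upward-sloping part at Q* = 7.
TR = 50·7 = 350. TC = 271 + 154 = 425. Profit = 350 − 425 = -¥75.
Shutting down would mean losing the fixed cost of ¥271, so operating at a loss of ¥75 is better by ¥196.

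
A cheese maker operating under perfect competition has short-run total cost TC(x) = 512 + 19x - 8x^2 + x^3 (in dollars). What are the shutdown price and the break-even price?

Shutdown price = min AVC. AVC = 19 - 8x + x^2, with vertex at x = 4 and minimum $3.
ATC = 512/x + 19 - 8x + x^2. Setting dATC/dx = −512/x^2 − 8 + 2x = 0 gives x = 8 (since 2·8^3 − 8·8^2 = 512).
min ATC = 512/8 + 19 − 8·8 + 8^2 = $83. That is the break-even price.
For $3 ≤ P < $83 the firm produces at a loss; below $3 it shuts down.

Shutdown price = $3; break-even price = $83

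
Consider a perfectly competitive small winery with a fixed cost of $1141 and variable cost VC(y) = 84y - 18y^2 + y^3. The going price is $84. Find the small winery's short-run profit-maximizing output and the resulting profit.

AVC = 84 - 18y + y^2 has its minimum $3 at y = 9; price $84 clears that bar, so the firm operates.
MC = 84 - 36y + 3y^2. Setting P = MC and taking the root on the rising branch gives y* = 12.
TR = 84·12 = 1008. TC = 1141 + 144 = 1285. Profit = 1008 − 1285 = -$277.
That loss of $277 beats the $1141 the firm would lose by shutting down; producing recovers $864 of fixed cost.

Profit = -$277 at y = 12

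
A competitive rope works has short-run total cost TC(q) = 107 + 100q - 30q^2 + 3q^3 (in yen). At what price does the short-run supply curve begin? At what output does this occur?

¥25 per unit, at q = 5

The shutdown price is the minimum of AVC. VC = 100q - 30q^2 + 3q^3, so AVC = 100 - 30q + 3q^2.
dAVC/dq = -30 + 6q = 0 gives q = 5. min AVC = 100 - 30·5 + 3·5^2 = 25.
The firm shuts down for any P below ¥25.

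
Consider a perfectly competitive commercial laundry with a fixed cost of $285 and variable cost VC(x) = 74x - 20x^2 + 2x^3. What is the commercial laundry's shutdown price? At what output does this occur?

The shutdown price is the minimum of AVC. VC = 74x - 20x^2 + 2x^3, so AVC = 74 - 20x + 2x^2.
At the minimum of AVC, MC = AVC. MC = 74 - 40x + 6x^2; setting MC = AVC gives 4x^2 - 20x = 0, so x = 5. min AVC = 24.
So the shutdown price is $24.

$24 per unit, at x = 5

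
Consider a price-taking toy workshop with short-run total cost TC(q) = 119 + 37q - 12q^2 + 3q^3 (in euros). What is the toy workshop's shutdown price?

€25 per unit

Short-run supply begins at min AVC. From VC = 37q - 12q^2 + 3q^3, AVC = 37 - 12q + 3q^2.
dAVC/dq = -12 + 6q = 0 gives q = 2. min AVC = 37 - 12·2 + 3·2^2 = 25.
So the shutdown price is €25.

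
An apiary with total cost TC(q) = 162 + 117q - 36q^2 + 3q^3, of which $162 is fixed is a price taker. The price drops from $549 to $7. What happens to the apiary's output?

AVC = 117 - 36q + 3q^2, minimized at q = 6 where min AVC = $9. MC = 117 - 72q + 9q^2.
With P = $549 above the shutdown price, P = MC gives q = 12.
At P = $7 < min AVC = $9, price no longer covers variable cost at any output, so the firm shuts down: q = 0.

Output falls from 12 to 0 (the firm shuts down)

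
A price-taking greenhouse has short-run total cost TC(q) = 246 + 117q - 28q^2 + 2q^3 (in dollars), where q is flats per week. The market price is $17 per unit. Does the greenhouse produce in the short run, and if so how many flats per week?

Variable cost is VC = 117q - 28q^2 + 2q^3, so AVC = VC/q = 117 - 28q + 2q^2 and MC = dTC/dq = 117 - 56q + 6q^2.
The AVC parabola has its vertex at q = 28/4 = 7, where AVC = 117 - 28·7 + 2·7^2 = $19.
Since P = $17 < min AVC = $19, price fails to cover variable cost at any output.
Best response: produce nothing and absorb the $246 fixed cost.

Shut down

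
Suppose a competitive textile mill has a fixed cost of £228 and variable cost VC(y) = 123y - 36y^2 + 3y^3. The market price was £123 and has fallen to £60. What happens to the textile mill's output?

Output falls from 8 to 7

AVC = 123 - 36y + 3y^2, minimized at y = 6 where min AVC = £15. MC = 123 - 72y + 9y^2.
At P = £123 ≥ min AVC, set P = MC on the rising branch: y = 8.
At P = £60 ≥ min AVC, set P = MC: y = 7. The firm stays open but cuts output.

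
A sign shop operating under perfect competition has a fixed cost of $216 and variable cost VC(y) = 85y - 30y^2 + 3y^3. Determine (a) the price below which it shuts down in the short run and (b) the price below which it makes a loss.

Shutdown price = $10; break-even price = $49

AVC = 85 - 30y + 3y^2; minimized at y = 5, giving min AVC = $10. That is the shutdown price.
ATC = 216/y + 85 - 30y + 3y^2. Setting dATC/dy = −216/y^2 − 30 + 6y = 0 gives y = 6 (since 6·6^3 − 30·6^2 = 216).
min ATC = 216/6 + 85 − 30·6 + 3·6^2 = $49. That is the break-even price.
For $10 ≤ P < $49 the firm produces at a loss; below $10 it shuts down.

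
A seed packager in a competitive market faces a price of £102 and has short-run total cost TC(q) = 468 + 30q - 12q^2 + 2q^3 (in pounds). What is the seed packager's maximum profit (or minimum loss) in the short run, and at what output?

Profit = -£36 at q = 6

AVC = 30 - 12q + 2q^2; min AVC = £12 at q = 3. Since P = £102 ≥ min AVC, the firm produces.
With MC = 30 - 24q + 6q^2, P = MC on the upward-sloping part at q* = 6.
TR = 102·6 = 612. TC = 468 + 180 = 648. Profit = 612 − 648 = -£36.
Shutting down would mean losing the fixed cost of £468, so operating at a loss of £36 is better by £432.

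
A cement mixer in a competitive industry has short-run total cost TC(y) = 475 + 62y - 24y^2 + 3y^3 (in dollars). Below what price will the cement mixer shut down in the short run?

The firm shuts down when price falls below the minimum of average variable cost. AVC = VC/y = 62 - 24y + 3y^2.
dAVC/dy = -24 + 6y = 0 gives y = 4. min AVC = 62 - 24·4 + 3·4^2 = 14.
The firm shuts down for any P below $14.

$14 per unit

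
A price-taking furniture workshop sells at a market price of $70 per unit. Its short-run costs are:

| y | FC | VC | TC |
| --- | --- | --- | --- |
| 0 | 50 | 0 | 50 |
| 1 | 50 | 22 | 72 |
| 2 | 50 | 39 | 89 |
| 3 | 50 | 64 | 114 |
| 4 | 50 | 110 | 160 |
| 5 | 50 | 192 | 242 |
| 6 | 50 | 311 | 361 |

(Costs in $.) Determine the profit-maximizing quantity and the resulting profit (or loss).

y = 4; profit = $120

Profit at each row (π = 70y − TC): y=0: -50; y=1: -2; y=2: 51; y=3: 96; y=4: 120; y=5: 108; y=6: 59.
Profit is maximized at y = 4. AVC there is 110/4 = $27.50 ≤ P, so producing beats shutting down (which would give -$50).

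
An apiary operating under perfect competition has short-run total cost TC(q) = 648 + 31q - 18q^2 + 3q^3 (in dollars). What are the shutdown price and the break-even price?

Shutdown price = min AVC. AVC = 31 - 18q + 3q^2, with vertex at q = 3 and minimum $4.
ATC = 648/q + 31 - 18q + 3q^2. Setting dATC/dq = −648/q^2 − 18 + 6q = 0 gives q = 6 (since 6·6^3 − 18·6^2 = 648).
min ATC = 648/6 + 31 − 18·6 + 3·6^2 = $139. That is the break-even price.
For $4 ≤ P < $139 the firm produces at a loss; below $4 it shuts down.

Shutdown price = $4; break-even price = $139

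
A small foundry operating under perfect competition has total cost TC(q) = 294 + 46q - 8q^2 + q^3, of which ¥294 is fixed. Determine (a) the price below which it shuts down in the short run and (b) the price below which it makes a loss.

Shutdown price = ¥30; break-even price = ¥81

Shutdown price = min AVC. AVC = 46 - 8q + q^2, with vertex at q = 4 and minimum ¥30.
ATC = 294/q + 46 - 8q + q^2. Setting dATC/dq = −294/q^2 − 8 + 2q = 0 gives q = 7 (since 2·7^3 − 8·7^2 = 294).
min ATC = 294/7 + 46 − 8·7 + 7^2 = ¥81. That is the break-even price.
For ¥30 ≤ P < ¥81 the firm produces at a loss; below ¥30 it shuts down.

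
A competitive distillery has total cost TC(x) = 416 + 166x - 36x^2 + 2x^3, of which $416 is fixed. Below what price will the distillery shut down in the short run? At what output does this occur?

$4 per unit, at x = 9

Short-run supply begins at min AVC. From VC = 166x - 36x^2 + 2x^3, AVC = 166 - 36x + 2x^2.
dAVC/dx = -36 + 4x = 0 gives x = 9. min AVC = 166 - 36·9 + 2·9^2 = 4.
For P < $4 the firm produces nothing.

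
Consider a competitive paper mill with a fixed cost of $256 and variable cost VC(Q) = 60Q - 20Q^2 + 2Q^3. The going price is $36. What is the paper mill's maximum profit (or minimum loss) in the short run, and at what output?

Profit = -$112 at Q = 6

AVC = 60 - 20Q + 2Q^2 has its minimum $10 at Q = 5; price $36 clears that bar, so the firm operates.
MC = 60 - 40Q + 6Q^2. Setting P = MC and taking the root on the rising branch gives Q* = 6.
TR = 36·6 = 216. TC = 256 + 72 = 328. Profit = 216 − 328 = -$112.
That loss of $112 beats the $256 the firm would lose by shutting down; producing recovers $144 of fixed cost.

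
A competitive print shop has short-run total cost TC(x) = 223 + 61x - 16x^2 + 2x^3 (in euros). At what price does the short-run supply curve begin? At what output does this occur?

The shutdown price is the minimum of AVC. VC = 61x - 16x^2 + 2x^3, so AVC = 61 - 16x + 2x^2.
At the minimum of AVC, MC = AVC. MC = 61 - 32x + 6x^2; setting MC = AVC gives 4x^2 - 16x = 0, so x = 4. min AVC = 29.
For P < €29 the firm produces nothing.

€29 per unit, at x = 4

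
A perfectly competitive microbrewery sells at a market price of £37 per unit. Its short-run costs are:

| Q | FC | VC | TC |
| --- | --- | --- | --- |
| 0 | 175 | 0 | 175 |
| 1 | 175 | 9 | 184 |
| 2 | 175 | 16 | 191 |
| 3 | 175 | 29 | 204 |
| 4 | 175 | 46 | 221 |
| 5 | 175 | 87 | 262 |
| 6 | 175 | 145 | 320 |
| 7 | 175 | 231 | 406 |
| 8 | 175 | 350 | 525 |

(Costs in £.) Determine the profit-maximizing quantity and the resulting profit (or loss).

Q = 4; profit = -£73

Compute π = P·Q − TC at each output: Q=0: -175; Q=1: -147; Q=2: -117; Q=3: -93; Q=4: -73; Q=5: -77; Q=6: -98; Q=7: -147; Q=8: -229.
Profit is maximized at Q = 4. AVC there is 46/4 = £11.50 ≤ P, so producing beats shutting down (which would give -£175).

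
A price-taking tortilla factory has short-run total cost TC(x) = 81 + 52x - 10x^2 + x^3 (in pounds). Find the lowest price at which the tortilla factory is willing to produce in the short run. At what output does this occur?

Short-run supply begins at min AVC. From VC = 52x - 10x^2 + x^3, AVC = 52 - 10x + x^2.
dAVC/dx = -10 + 2x = 0 gives x = 5. min AVC = 52 - 10·5 + 5^2 = 27.
For P < £27 the firm produces nothing.

£27 per unit, at x = 5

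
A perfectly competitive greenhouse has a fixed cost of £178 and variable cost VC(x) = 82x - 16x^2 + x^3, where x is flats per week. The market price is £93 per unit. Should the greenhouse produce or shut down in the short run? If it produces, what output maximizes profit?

Produce at x = 11

From TC, MC = TC'(x) = 82 - 32x + 3x^2 and AVC = VC/x = 82 - 16x + x^2.
The AVC parabola has its vertex at x = 16/2 = 8, where AVC = 82 - 16·8 + 8^2 = £18.
Since P = £93 ≥ min AVC = £18, price covers variable cost and the firm should produce.
Solving P = MC: -11 - 32x + 3x^2 = 0 ⇒ x = -1/3 or 11. On the upward-sloping branch, x* = 11.
Check: AVC at x = 11 is £27 ≤ P, so revenue covers variable cost.
Profit = P·x − TC = 93·11 − 475 = £548.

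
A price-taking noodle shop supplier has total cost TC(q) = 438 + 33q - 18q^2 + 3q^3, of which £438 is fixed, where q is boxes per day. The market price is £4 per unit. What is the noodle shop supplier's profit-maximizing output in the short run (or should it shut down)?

Variable cost is VC = 33q - 18q^2 + 3q^3, so AVC = VC/q = 33 - 18q + 3q^2 and MC = dTC/dq = 33 - 36q + 9q^2.
AVC hits its minimum where MC = AVC, at q = 3, giving min AVC = 33 - 18·3 + 3·3^2 = £6.
With P < min AVC (£4 < £6), every unit sold adds to the loss.
The firm minimizes its loss by shutting down and losing only its fixed cost of £438.

Shut down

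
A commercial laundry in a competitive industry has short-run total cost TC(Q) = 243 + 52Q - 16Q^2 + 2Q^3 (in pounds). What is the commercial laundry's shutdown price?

£20 per unit

The shutdown price is the minimum of AVC. VC = 52Q - 16Q^2 + 2Q^3, so AVC = 52 - 16Q + 2Q^2.
dAVC/dQ = -16 + 4Q = 0 gives Q = 4. min AVC = 52 - 16·4 + 2·4^2 = 20.
For P < £20 the firm produces nothing.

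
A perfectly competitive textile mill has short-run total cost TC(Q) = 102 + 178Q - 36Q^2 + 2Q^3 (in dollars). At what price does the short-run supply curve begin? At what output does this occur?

Short-run supply begins at min AVC. From VC = 178Q - 36Q^2 + 2Q^3, AVC = 178 - 36Q + 2Q^2.
dAVC/dQ = -36 + 4Q = 0 gives Q = 9. min AVC = 178 - 36·9 + 2·9^2 = 16.
For P < $16 the firm produces nothing.

$16 per unit, at Q = 9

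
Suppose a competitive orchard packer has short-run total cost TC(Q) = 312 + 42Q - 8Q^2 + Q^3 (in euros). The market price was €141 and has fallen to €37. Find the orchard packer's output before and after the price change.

Output falls from 9 to 5

MC = 42 - 16Q + 3Q^2; the shutdown threshold is min AVC = €26 (at Q = 4).
At P = €141 ≥ min AVC, set P = MC on the rising branch: Q = 9.
At P = €37 ≥ min AVC, set P = MC: Q = 5. The firm stays open but cuts output.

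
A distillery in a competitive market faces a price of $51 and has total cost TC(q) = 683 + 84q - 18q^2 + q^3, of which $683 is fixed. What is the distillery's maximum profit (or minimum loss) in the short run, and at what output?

Profit = -$199 at q = 11

AVC = 84 - 18q + q^2 has its minimum $3 at q = 9; price $51 clears that bar, so the firm operates.
MC = 84 - 36q + 3q^2. Setting P = MC and taking the root on the rising branch gives q* = 11.
TR = 51·11 = 561. TC = 683 + 77 = 760. Profit = 561 − 760 = -$199.
By producing, the firm covers all variable cost plus $484 of fixed cost; shutting down would lose the full $683.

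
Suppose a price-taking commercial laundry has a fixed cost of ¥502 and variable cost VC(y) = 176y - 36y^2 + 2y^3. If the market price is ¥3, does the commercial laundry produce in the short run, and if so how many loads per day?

Shut down

From TC, MC = TC'(y) = 176 - 72y + 6y^2 and AVC = VC/y = 176 - 36y + 2y^2.
AVC hits its minimum where MC = AVC, at y = 9, giving min AVC = 176 - 36·9 + 2·9^2 = ¥14.
Since P = ¥3 < min AVC = ¥14, price fails to cover variable cost at any output.
Shutting down limits the loss to fixed cost, ¥502.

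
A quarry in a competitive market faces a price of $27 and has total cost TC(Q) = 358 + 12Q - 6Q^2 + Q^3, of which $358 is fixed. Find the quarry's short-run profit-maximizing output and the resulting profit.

AVC = 12 - 6Q + Q^2 has its minimum $3 at Q = 3; price $27 clears that bar, so the firm operates.
With MC = 12 - 12Q + 3Q^2, P = MC on the upward-sloping part at Q* = 5.
TR = 27·5 = 135. TC = 358 + 35 = 393. Profit = 135 − 393 = -$258.
That loss of $258 beats the $358 the firm would lose by shutting down; producing recovers $100 of fixed cost.

Profit = -$258 at Q = 5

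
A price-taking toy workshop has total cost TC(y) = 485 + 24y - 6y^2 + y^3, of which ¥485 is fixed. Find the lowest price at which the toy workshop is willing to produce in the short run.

Short-run supply begins at min AVC. From VC = 24y - 6y^2 + y^3, AVC = 24 - 6y + y^2.
At the minimum of AVC, MC = AVC. MC = 24 - 12y + 3y^2; setting MC = AVC gives 2y^2 - 6y = 0, so y = 3. min AVC = 15.
So the shutdown price is ¥15.

¥15 per unit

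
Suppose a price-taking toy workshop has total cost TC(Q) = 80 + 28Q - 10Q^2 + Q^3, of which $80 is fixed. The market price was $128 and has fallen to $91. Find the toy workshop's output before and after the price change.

Output falls from 10 to 9

AVC = 28 - 10Q + Q^2, minimized at Q = 5 where min AVC = $3. MC = 28 - 20Q + 3Q^2.
At P = $128 ≥ min AVC, set P = MC on the rising branch: Q = 10.
At P = $91 ≥ min AVC, set P = MC: Q = 9. The firm stays open but cuts output.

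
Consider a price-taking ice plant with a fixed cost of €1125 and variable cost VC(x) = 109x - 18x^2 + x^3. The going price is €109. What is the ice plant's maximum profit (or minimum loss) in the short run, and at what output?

AVC = 109 - 18x + x^2 has its minimum €28 at x = 9; price €109 clears that bar, so the firm operates.
MC = 109 - 36x + 3x^2. Setting P = MC and taking the root on the rising branch gives x* = 12.
TR = 109·12 = 1308. TC = 1125 + 444 = 1569. Profit = 1308 − 1569 = -€261.
That loss of €261 beats the €1125 the firm would lose by shutting down; producing recovers €864 of fixed cost.

Profit = -€261 at x = 12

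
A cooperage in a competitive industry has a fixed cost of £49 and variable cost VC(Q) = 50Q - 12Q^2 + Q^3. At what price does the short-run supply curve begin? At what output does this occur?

£14 per unit, at Q = 6

The firm shuts down when price falls below the minimum of average variable cost. AVC = VC/Q = 50 - 12Q + Q^2.
dAVC/dQ = -12 + 2Q = 0 gives Q = 6. min AVC = 50 - 12·6 + 6^2 = 14.
For P < £14 the firm produces nothing.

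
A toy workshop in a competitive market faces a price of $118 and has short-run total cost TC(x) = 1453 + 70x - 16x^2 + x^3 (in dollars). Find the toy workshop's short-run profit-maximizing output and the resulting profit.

Profit = -$301 at x = 12

AVC = 70 - 16x + x^2; min AVC = $6 at x = 8. Since P = $118 ≥ min AVC, the firm produces.
With MC = 70 - 32x + 3x^2, P = MC on the upward-sloping part at x* = 12.
TR = 118·12 = 1416. TC = 1453 + 264 = 1717. Profit = 1416 − 1717 = -$301.
That loss of $301 beats the $1453 the firm would lose by shutting down; producing recovers $1152 of fixed cost.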